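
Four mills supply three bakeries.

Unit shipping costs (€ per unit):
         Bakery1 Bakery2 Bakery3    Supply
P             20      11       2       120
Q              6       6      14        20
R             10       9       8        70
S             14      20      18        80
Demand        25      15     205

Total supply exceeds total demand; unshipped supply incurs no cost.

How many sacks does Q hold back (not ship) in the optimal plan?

Minimum-cost shipments:
  P to Bakery3: 120 × €2 = €240
  Q to Bakery1: 5 × €6 = €30
  Q to Bakery2: 15 × €6 = €90
  R to Bakery3: 70 × €8 = €560
  S to Bakery1: 20 × €14 = €280
  S to Bakery3: 15 × €18 = €270
Total cost = €1470.
Q ships 20 of its 20, leaving 0.

0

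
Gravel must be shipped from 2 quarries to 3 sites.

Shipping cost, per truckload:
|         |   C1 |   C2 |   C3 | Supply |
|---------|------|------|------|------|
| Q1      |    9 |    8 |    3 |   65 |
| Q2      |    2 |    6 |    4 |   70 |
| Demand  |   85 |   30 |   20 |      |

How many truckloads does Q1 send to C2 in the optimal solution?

30

Optimal shipments:
  Q1→C1: 15 × 9 = 135
  Q1→C2: 30 × 8 = 240
  Q1→C3: 20 × 3 = 60
  Q2→C1: 70 × 2 = 140
Total cost = 575.
So Q1→C2 carries 30 truckloads.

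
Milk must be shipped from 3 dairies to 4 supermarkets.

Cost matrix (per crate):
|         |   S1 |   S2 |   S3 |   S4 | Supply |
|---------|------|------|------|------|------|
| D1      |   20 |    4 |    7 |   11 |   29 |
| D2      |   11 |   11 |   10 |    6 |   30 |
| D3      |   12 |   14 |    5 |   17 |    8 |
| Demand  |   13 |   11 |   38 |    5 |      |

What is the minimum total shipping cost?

503

An optimal shipping plan:
  D1 to S2: 11 × 4 = 44
  D1 to S3: 18 × 7 = 126
  D2 to S1: 13 × 11 = 143
  D2 to S3: 12 × 10 = 120
  D2 to S4: 5 × 6 = 30
  D3 to S3: 8 × 5 = 40
Total = 44 + 126 + 143 + 120 + 30 + 40 = 503.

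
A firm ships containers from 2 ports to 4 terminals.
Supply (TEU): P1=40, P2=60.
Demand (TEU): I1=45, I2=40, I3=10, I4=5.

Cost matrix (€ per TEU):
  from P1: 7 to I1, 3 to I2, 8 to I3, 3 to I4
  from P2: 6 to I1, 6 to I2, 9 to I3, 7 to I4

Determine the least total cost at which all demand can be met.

510

A cheapest plan:
  P1 to I2: 35 TEU
  P1 to I4: 5 TEU
  P2 to I1: 45 TEU
  P2 to I2: 5 TEU
  P2 to I3: 10 TEU
Total cost = €510.
(Supply check: P1 ships 40; P2 ships 60.)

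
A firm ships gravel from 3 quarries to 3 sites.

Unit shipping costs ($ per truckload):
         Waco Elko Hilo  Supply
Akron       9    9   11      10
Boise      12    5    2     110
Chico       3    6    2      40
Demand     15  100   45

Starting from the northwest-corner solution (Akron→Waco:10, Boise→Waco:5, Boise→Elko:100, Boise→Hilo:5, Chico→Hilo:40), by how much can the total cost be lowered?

65

Current plan cost = 10·9 + 5·12 + 100·5 + 5·2 + 40·2 = $740.
Optimal plan:
  Akron->Elko: 10 × $9 = $90
  Boise->Elko: 90 × $5 = $450
  Boise->Hilo: 20 × $2 = $40
  Chico->Waco: 15 × $3 = $45
  Chico->Hilo: 25 × $2 = $50
Optimal cost = $675.
Saving = 740 − 675 = $65.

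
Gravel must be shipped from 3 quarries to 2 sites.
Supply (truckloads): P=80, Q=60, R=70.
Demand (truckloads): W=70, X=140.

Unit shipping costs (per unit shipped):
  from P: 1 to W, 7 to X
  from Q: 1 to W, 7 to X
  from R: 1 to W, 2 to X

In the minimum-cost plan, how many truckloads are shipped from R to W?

The minimum-cost plan:
  P to W: 70 × 1 = 70
  P to X: 10 × 7 = 70
  Q to X: 60 × 7 = 420
  R to X: 70 × 2 = 140
Total cost = 700.
The route R→W is not used.

0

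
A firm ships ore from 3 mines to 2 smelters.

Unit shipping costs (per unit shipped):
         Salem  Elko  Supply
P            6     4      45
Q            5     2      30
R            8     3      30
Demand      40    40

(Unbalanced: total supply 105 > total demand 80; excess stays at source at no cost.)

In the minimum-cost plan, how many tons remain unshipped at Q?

Minimum-cost shipments:
  P–Salem: 20 × 6 = 120
  Q–Salem: 20 × 5 = 100
  Q–Elko: 10 × 2 = 20
  R–Elko: 30 × 3 = 90
Total cost = 330.
Q ships 30 of its 30, leaving 0.

0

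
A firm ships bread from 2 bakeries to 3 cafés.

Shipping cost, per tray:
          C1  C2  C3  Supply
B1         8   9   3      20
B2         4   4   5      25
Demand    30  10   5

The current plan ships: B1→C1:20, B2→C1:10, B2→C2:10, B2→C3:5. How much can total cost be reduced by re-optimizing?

Current plan cost = 20·8 + 10·4 + 10·4 + 5·5 = 265.
Optimal plan:
  B1→C1: 15 trays
  B1→C3: 5 trays
  B2→C1: 15 trays
  B2→C2: 10 trays
Optimal cost = 235.
Saving = 265 − 235 = 30.

30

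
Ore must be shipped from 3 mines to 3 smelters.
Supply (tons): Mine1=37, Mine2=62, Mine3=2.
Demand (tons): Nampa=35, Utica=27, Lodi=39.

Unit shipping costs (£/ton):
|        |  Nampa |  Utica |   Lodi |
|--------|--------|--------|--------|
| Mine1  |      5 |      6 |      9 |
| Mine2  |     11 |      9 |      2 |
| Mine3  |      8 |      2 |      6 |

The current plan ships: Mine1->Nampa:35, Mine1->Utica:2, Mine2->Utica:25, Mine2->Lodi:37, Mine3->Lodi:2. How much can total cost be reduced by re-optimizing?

Current plan cost = 35·5 + 2·6 + 25·9 + 37·2 + 2·6 = £498.
Optimal plan:
  Mine1→Nampa: 35 × £5 = £175
  Mine1→Utica: 2 × £6 = £12
  Mine2→Utica: 23 × £9 = £207
  Mine2→Lodi: 39 × £2 = £78
  Mine3→Utica: 2 × £2 = £4
Optimal cost = £476.
Saving = 498 − 476 = £22.

22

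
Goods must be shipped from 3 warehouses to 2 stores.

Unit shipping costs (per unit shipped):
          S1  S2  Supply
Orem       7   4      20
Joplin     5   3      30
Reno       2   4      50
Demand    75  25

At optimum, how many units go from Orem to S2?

Solving gives:
  Orem→S2: 20 × 4 = 80
  Joplin→S1: 25 × 5 = 125
  Joplin→S2: 5 × 3 = 15
  Reno→S1: 50 × 2 = 100
Total cost = 320.
So Orem→S2 carries 20 units.

20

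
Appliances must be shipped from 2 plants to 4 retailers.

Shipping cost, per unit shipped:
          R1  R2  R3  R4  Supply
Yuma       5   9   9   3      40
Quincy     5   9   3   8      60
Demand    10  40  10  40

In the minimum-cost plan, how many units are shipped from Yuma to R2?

0

Solving gives:
  Yuma->R4: 40 × 3 = 120
  Quincy->R1: 10 × 5 = 50
  Quincy->R2: 40 × 9 = 360
  Quincy->R3: 10 × 3 = 30
Total cost = 560.
The route Yuma→R2 is not used.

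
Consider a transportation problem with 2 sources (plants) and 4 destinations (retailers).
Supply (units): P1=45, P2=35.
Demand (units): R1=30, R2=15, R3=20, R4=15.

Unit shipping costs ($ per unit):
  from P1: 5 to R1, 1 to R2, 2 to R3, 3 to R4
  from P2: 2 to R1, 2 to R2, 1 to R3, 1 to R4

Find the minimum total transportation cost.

A cheapest plan:
  P1→R2: 15 × $1 = $15
  P1→R3: 20 × $2 = $40
  P1→R4: 10 × $3 = $30
  P2→R1: 30 × $2 = $60
  P2→R4: 5 × $1 = $5
Total = 15 + 40 + 30 + 60 + 5 = $150.
(Supply check: P1 ships 45; P2 ships 35.)

150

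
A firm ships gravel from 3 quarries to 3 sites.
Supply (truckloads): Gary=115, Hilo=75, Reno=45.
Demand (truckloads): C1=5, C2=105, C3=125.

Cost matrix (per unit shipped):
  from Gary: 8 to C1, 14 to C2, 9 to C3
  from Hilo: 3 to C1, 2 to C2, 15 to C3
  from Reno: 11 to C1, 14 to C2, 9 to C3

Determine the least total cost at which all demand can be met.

1735

Optimal allocation:
  Gary–C1: 5 × 8 = 40
  Gary–C3: 110 × 9 = 990
  Hilo–C2: 75 × 2 = 150
  Reno–C2: 30 × 14 = 420
  Reno–C3: 15 × 9 = 135
Total = 40 + 990 + 150 + 420 + 135 = 1735.
(Supply check: Gary ships 115; Hilo ships 75; Reno ships 45.)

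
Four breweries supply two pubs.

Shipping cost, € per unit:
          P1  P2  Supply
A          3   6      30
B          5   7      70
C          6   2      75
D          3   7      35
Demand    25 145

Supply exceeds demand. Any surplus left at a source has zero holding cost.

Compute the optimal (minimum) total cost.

685

Optimal allocation:
  A→P2: 30 × €6 = €180
  B→P2: 40 × €7 = €280
  C→P2: 75 × €2 = €150
  D→P1: 25 × €3 = €75
Total = 180 + 280 + 150 + 75 = €685.
(Supply check: A ships 30; B ships 40; C ships 75; D ships 25.)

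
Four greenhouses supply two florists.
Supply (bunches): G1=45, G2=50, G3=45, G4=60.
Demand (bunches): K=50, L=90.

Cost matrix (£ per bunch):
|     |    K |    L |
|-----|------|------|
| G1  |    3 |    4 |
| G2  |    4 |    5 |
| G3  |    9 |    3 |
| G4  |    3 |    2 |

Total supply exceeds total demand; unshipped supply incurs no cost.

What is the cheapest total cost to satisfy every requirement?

Optimal allocation:
  G1–K: 45 bunches
  G2–K: 5 bunches
  G3–L: 30 bunches
  G4–L: 60 bunches
Total cost = £365.

365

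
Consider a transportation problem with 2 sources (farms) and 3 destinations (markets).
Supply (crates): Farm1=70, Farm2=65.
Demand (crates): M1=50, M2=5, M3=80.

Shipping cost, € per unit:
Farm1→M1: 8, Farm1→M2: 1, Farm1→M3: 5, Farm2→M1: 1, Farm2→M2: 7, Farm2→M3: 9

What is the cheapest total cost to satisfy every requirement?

Optimal allocation:
  Farm1→M2: 5 × €1 = €5
  Farm1→M3: 65 × €5 = €325
  Farm2→M1: 50 × €1 = €50
  Farm2→M3: 15 × €9 = €135
Total = 5 + 325 + 50 + 135 = €515.
(Supply check: Farm1 ships 70; Farm2 ships 65.)

515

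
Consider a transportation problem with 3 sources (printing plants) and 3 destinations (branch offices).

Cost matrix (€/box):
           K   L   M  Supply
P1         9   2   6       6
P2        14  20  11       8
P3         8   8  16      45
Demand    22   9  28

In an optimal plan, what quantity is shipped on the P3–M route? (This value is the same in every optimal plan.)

14

Optimal shipments:
  P1–M: 6 × €6 = €36
  P2–M: 8 × €11 = €88
  P3–K: 22 × €8 = €176
  P3–L: 9 × €8 = €72
  P3–M: 14 × €16 = €224
Total cost = €596.
So P3→M carries 14 boxes.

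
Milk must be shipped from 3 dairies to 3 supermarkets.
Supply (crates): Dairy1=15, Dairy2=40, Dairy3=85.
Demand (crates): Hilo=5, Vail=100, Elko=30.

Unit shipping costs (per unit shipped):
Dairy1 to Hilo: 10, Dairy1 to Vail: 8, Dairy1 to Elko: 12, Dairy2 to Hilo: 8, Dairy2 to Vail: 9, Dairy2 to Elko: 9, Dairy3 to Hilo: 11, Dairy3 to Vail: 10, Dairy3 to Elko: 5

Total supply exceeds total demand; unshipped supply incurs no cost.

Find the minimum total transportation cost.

1125

A cheapest plan:
  Dairy1->Vail: 15 × 8 = 120
  Dairy2->Hilo: 5 × 8 = 40
  Dairy2->Vail: 35 × 9 = 315
  Dairy3->Vail: 50 × 10 = 500
  Dairy3->Elko: 30 × 5 = 150
Total = 120 + 40 + 315 + 500 + 150 = 1125.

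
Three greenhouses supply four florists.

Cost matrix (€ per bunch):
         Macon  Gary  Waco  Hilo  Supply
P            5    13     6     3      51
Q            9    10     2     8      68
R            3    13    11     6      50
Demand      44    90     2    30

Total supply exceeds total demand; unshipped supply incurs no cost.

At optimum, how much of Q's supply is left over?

0

An optimal plan:
  P→Gary: 18 bunches
  P→Hilo: 30 bunches
  Q→Gary: 66 bunches
  Q→Waco: 2 bunches
  R→Macon: 44 bunches
  R→Gary: 6 bunches
Total cost = €1198.
Q ships 68 of its 68, leaving 0.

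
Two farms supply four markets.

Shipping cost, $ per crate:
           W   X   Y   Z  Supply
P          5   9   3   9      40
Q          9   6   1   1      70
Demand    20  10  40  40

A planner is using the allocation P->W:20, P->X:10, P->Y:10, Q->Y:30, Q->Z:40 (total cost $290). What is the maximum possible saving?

Current plan cost = 20·5 + 10·9 + 10·3 + 30·1 + 40·1 = $290.
Optimal plan:
  P to W: 20 crates
  P to Y: 20 crates
  Q to X: 10 crates
  Q to Y: 20 crates
  Q to Z: 40 crates
Optimal cost = $280.
Saving = 290 − 280 = $10.

10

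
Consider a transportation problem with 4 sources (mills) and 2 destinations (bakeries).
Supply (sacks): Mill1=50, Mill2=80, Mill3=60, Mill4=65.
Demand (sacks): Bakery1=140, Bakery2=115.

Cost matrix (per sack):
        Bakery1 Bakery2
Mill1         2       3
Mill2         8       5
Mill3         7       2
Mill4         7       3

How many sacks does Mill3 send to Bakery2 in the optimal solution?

60

The minimum-cost plan:
  Mill1–Bakery1: 50 × 2 = 100
  Mill2–Bakery1: 80 × 8 = 640
  Mill3–Bakery2: 60 × 2 = 120
  Mill4–Bakery1: 10 × 7 = 70
  Mill4–Bakery2: 55 × 3 = 165
Total cost = 1095.
So Mill3→Bakery2 carries 60 sacks.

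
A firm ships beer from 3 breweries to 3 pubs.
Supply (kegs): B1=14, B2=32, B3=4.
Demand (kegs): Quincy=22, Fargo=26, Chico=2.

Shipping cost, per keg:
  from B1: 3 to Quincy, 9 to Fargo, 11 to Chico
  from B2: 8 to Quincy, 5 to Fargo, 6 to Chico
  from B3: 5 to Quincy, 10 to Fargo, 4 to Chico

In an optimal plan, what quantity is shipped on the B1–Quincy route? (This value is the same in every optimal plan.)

14

Optimal shipments:
  B1 to Quincy: 14 × 3 = 42
  B2 to Quincy: 4 × 8 = 32
  B2 to Fargo: 26 × 5 = 130
  B2 to Chico: 2 × 6 = 12
  B3 to Quincy: 4 × 5 = 20
Total cost = 236.
So B1→Quincy carries 14 kegs.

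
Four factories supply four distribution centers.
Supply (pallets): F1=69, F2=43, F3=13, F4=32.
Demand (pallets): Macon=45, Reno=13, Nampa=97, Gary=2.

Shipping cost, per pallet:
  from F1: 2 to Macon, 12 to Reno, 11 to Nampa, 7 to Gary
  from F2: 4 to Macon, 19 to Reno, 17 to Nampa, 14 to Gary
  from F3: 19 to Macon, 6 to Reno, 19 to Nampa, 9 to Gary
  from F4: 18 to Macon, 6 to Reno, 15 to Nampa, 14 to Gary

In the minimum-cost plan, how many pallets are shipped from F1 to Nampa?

67

The minimum-cost plan:
  F1–Macon: 2 × 2 = 4
  F1–Nampa: 67 × 11 = 737
  F2–Macon: 43 × 4 = 172
  F3–Reno: 11 × 6 = 66
  F3–Gary: 2 × 9 = 18
  F4–Reno: 2 × 6 = 12
  F4–Nampa: 30 × 15 = 450
Total cost = 1459.
So F1→Nampa carries 67 pallets.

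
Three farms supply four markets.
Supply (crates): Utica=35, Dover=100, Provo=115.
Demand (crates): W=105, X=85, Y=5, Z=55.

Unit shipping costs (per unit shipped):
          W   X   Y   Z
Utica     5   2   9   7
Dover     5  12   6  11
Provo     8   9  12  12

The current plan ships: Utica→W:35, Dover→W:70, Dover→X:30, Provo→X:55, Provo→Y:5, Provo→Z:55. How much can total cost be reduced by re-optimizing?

335

Current plan cost = 35·5 + 70·5 + 30·12 + 55·9 + 5·12 + 55·12 = 2100.
Optimal plan:
  Utica→X: 35 × 2 = 70
  Dover→W: 95 × 5 = 475
  Dover→Y: 5 × 6 = 30
  Provo→W: 10 × 8 = 80
  Provo→X: 50 × 9 = 450
  Provo→Z: 55 × 12 = 660
Optimal cost = 1765.
Saving = 2100 − 1765 = 335.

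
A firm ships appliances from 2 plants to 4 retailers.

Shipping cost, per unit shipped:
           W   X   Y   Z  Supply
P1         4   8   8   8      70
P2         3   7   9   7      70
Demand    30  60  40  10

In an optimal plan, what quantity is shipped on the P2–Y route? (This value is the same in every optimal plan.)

The minimum-cost plan:
  P1→W: 30 units
  P1→Y: 40 units
  P2→X: 60 units
  P2→Z: 10 units
Total cost = 930.
The route P2→Y is not used.

0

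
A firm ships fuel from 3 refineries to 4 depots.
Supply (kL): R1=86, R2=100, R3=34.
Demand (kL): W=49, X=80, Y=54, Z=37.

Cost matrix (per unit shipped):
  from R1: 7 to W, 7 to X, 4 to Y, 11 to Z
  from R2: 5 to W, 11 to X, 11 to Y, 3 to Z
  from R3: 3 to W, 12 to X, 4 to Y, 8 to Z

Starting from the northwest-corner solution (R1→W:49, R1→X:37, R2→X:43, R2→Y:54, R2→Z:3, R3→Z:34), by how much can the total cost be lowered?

762

Current plan cost = 49·7 + 37·7 + 43·11 + 54·11 + 3·3 + 34·8 = 1950.
Optimal plan:
  R1–X: 66 × 7 = 462
  R1–Y: 20 × 4 = 80
  R2–W: 49 × 5 = 245
  R2–X: 14 × 11 = 154
  R2–Z: 37 × 3 = 111
  R3–Y: 34 × 4 = 136
Optimal cost = 1188.
Saving = 1950 − 1188 = 762.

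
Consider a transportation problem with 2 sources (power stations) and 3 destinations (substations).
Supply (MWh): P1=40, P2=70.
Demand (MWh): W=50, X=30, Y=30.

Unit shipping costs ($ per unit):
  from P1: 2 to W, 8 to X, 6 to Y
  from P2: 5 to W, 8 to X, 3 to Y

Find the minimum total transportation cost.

460

A cheapest plan:
  P1–W: 40 × $2 = $80
  P2–W: 10 × $5 = $50
  P2–X: 30 × $8 = $240
  P2–Y: 30 × $3 = $90
Total = 80 + 50 + 240 + 90 = $460.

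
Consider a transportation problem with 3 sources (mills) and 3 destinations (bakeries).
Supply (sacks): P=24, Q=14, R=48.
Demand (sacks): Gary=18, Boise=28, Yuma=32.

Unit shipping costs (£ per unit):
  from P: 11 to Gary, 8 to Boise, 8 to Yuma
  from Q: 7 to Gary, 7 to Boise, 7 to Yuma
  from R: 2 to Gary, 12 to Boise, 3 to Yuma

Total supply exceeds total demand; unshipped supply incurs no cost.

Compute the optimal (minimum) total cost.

352

A cheapest plan:
  P to Boise: 16 × £8 = £128
  Q to Boise: 12 × £7 = £84
  Q to Yuma: 2 × £7 = £14
  R to Gary: 18 × £2 = £36
  R to Yuma: 30 × £3 = £90
Total = 128 + 84 + 14 + 36 + 90 = £352.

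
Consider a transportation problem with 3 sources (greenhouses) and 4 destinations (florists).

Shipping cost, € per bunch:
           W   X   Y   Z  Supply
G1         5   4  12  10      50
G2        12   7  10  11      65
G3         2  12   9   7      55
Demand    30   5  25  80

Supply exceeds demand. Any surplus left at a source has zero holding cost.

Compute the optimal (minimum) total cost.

1065

Optimal allocation:
  G1–W: 30 × €5 = €150
  G1–X: 5 × €4 = €20
  G1–Z: 15 × €10 = €150
  G2–Y: 25 × €10 = €250
  G2–Z: 10 × €11 = €110
  G3–Z: 55 × €7 = €385
Total = 150 + 20 + 150 + 250 + 110 + 385 = €1065.
(Supply check: G1 ships 50; G2 ships 35; G3 ships 55.)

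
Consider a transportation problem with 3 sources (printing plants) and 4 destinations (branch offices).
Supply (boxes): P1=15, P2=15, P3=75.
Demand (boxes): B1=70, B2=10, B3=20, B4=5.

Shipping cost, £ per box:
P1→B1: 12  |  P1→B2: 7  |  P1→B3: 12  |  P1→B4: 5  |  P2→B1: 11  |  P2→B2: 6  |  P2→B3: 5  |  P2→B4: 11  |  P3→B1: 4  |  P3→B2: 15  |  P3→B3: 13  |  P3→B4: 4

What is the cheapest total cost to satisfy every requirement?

A cheapest plan:
  P1→B2: 10 × £7 = £70
  P1→B3: 5 × £12 = £60
  P2→B3: 15 × £5 = £75
  P3→B1: 70 × £4 = £280
  P3→B4: 5 × £4 = £20
Total = 70 + 60 + 75 + 280 + 20 = £505.

505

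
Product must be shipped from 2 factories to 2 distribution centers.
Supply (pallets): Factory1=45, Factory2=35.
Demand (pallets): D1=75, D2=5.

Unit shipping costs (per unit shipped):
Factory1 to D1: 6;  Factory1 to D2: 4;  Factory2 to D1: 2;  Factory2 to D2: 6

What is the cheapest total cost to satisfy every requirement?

330

A cheapest plan:
  Factory1->D1: 40 × 6 = 240
  Factory1->D2: 5 × 4 = 20
  Factory2->D1: 35 × 2 = 70
Total = 240 + 20 + 70 = 330.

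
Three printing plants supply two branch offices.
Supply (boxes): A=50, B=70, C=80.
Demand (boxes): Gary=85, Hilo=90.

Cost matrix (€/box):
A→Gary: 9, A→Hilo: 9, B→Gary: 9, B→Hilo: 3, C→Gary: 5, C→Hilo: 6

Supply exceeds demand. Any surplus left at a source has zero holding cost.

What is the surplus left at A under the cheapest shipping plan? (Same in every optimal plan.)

An optimal plan:
  A–Gary: 5 × €9 = €45
  A–Hilo: 20 × €9 = €180
  B–Hilo: 70 × €3 = €210
  C–Gary: 80 × €5 = €400
Total cost = €835.
A ships 25 of its 50, leaving 25.

25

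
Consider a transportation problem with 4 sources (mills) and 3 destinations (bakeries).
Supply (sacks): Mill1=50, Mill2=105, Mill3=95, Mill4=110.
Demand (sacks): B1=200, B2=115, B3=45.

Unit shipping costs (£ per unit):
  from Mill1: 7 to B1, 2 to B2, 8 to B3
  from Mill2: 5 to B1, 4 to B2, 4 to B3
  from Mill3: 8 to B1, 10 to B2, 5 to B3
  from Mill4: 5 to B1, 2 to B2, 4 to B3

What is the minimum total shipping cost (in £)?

Optimal allocation:
  Mill1–B2: 50 × £2 = £100
  Mill2–B1: 105 × £5 = £525
  Mill3–B1: 50 × £8 = £400
  Mill3–B3: 45 × £5 = £225
  Mill4–B1: 45 × £5 = £225
  Mill4–B2: 65 × £2 = £130
Total = 100 + 525 + 400 + 225 + 225 + 130 = £1605.
(Supply check: Mill1 ships 50; Mill2 ships 105; Mill3 ships 95; Mill4 ships 110.)

1605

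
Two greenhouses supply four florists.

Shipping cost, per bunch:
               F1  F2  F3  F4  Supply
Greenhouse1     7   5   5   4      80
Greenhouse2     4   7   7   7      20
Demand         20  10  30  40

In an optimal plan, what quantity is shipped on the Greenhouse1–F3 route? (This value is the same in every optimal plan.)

Optimal shipments:
  Greenhouse1->F2: 10 × 5 = 50
  Greenhouse1->F3: 30 × 5 = 150
  Greenhouse1->F4: 40 × 4 = 160
  Greenhouse2->F1: 20 × 4 = 80
Total cost = 440.
So Greenhouse1→F3 carries 30 bunches.

30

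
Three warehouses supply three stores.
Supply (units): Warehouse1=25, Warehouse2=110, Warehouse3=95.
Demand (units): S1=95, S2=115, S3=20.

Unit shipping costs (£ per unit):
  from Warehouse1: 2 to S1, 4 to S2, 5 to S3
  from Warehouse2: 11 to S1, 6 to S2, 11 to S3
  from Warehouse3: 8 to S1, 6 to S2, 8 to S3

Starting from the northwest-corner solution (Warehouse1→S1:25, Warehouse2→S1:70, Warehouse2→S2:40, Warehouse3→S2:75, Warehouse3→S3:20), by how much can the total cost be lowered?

Current plan cost = 25·2 + 70·11 + 40·6 + 75·6 + 20·8 = £1670.
Optimal plan:
  Warehouse1 to S1: 25 × £2 = £50
  Warehouse2 to S2: 110 × £6 = £660
  Warehouse3 to S1: 70 × £8 = £560
  Warehouse3 to S2: 5 × £6 = £30
  Warehouse3 to S3: 20 × £8 = £160
Optimal cost = £1460.
Saving = 1670 − 1460 = £210.

210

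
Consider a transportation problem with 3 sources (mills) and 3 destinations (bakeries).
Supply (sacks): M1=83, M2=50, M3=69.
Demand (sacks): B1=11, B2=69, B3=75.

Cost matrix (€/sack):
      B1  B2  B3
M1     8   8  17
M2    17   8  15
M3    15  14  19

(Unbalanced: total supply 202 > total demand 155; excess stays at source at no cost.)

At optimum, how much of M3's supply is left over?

Minimum-cost shipments:
  M1–B1: 11 × €8 = €88
  M1–B2: 69 × €8 = €552
  M1–B3: 3 × €17 = €51
  M2–B3: 50 × €15 = €750
  M3–B3: 22 × €19 = €418
Total cost = €1859.
M3 ships 22 of its 69, leaving 47.

47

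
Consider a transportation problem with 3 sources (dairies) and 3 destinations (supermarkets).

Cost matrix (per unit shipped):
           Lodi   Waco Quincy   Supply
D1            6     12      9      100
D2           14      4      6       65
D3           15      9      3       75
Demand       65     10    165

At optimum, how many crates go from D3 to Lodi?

Optimal shipments:
  D1→Lodi: 65 crates
  D1→Quincy: 35 crates
  D2→Waco: 10 crates
  D2→Quincy: 55 crates
  D3→Quincy: 75 crates
Total cost = 1300.
The route D3→Lodi is not used.

0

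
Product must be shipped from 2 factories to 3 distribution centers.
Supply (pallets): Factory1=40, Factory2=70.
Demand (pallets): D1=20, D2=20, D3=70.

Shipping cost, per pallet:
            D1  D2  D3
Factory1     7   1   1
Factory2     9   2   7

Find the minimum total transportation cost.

Optimal allocation:
  Factory1→D3: 40 × 1 = 40
  Factory2→D1: 20 × 9 = 180
  Factory2→D2: 20 × 2 = 40
  Factory2→D3: 30 × 7 = 210
Total = 40 + 180 + 40 + 210 = 470.

470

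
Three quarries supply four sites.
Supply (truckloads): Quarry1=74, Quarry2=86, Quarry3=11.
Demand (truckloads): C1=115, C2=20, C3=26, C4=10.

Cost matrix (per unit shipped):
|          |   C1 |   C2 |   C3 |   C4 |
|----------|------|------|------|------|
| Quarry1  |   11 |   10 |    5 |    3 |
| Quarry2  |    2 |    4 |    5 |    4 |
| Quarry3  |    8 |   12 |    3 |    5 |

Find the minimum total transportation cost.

818

An optimal shipping plan:
  Quarry1→C1: 18 × 11 = 198
  Quarry1→C2: 20 × 10 = 200
  Quarry1→C3: 26 × 5 = 130
  Quarry1→C4: 10 × 3 = 30
  Quarry2→C1: 86 × 2 = 172
  Quarry3→C1: 11 × 8 = 88
Total = 198 + 200 + 130 + 30 + 172 + 88 = 818.
(Supply check: Quarry1 ships 74; Quarry2 ships 86; Quarry3 ships 11.)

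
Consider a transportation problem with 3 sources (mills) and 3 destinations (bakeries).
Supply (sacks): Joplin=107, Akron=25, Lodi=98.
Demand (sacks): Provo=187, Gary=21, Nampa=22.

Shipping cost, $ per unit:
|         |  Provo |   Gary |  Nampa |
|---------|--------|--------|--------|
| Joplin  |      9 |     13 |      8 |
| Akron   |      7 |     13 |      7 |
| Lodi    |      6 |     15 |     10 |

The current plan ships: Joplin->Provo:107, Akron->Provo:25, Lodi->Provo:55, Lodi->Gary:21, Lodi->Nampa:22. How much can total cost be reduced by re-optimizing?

Current plan cost = 107·9 + 25·7 + 55·6 + 21·15 + 22·10 = $2003.
Optimal plan:
  Joplin–Provo: 64 × $9 = $576
  Joplin–Gary: 21 × $13 = $273
  Joplin–Nampa: 22 × $8 = $176
  Akron–Provo: 25 × $7 = $175
  Lodi–Provo: 98 × $6 = $588
Optimal cost = $1788.
Saving = 2003 − 1788 = $215.

215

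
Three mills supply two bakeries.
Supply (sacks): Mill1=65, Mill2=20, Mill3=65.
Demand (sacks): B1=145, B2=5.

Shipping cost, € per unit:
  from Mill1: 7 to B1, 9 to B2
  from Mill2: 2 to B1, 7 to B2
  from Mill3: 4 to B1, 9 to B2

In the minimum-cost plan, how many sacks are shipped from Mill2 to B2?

0

Solving gives:
  Mill1->B1: 60 × €7 = €420
  Mill1->B2: 5 × €9 = €45
  Mill2->B1: 20 × €2 = €40
  Mill3->B1: 65 × €4 = €260
Total cost = €765.
The route Mill2→B2 is not used.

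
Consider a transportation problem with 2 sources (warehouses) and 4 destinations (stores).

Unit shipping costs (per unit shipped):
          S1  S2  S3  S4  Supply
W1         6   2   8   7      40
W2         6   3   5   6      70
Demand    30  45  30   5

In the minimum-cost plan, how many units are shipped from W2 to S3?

The minimum-cost plan:
  W1→S2: 40 × 2 = 80
  W2→S1: 30 × 6 = 180
  W2→S2: 5 × 3 = 15
  W2→S3: 30 × 5 = 150
  W2→S4: 5 × 6 = 30
Total cost = 455.
So W2→S3 carries 30 units.

30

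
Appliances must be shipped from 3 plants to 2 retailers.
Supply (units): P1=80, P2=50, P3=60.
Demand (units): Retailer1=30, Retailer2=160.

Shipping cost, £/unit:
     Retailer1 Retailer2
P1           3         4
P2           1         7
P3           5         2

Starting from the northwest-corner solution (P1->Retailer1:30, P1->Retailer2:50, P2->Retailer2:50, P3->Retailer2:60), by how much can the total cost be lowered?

150

Current plan cost = 30·3 + 50·4 + 50·7 + 60·2 = £760.
Optimal plan:
  P1–Retailer2: 80 × £4 = £320
  P2–Retailer1: 30 × £1 = £30
  P2–Retailer2: 20 × £7 = £140
  P3–Retailer2: 60 × £2 = £120
Optimal cost = £610.
Saving = 760 − 610 = £150.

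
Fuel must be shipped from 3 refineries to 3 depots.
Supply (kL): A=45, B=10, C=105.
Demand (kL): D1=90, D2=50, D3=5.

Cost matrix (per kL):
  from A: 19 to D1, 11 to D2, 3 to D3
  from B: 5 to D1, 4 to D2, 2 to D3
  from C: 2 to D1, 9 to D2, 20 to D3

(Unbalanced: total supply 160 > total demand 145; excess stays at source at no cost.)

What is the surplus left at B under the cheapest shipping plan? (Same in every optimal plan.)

0

Minimum-cost shipments:
  A->D2: 25 × 11 = 275
  A->D3: 5 × 3 = 15
  B->D2: 10 × 4 = 40
  C->D1: 90 × 2 = 180
  C->D2: 15 × 9 = 135
Total cost = 645.
B ships 10 of its 10, leaving 0.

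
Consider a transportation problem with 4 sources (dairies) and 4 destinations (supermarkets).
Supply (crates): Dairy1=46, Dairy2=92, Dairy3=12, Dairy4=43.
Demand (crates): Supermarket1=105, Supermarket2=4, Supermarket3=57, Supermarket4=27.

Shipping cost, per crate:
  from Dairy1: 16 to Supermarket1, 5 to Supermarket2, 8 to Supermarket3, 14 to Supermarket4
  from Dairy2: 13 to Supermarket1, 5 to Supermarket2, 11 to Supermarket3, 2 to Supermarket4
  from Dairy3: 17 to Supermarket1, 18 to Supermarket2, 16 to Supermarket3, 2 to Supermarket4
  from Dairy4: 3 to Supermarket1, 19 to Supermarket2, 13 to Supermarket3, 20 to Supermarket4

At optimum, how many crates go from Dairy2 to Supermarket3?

Optimal shipments:
  Dairy1→Supermarket3: 46 × 8 = 368
  Dairy2→Supermarket1: 62 × 13 = 806
  Dairy2→Supermarket2: 4 × 5 = 20
  Dairy2→Supermarket3: 11 × 11 = 121
  Dairy2→Supermarket4: 15 × 2 = 30
  Dairy3→Supermarket4: 12 × 2 = 24
  Dairy4→Supermarket1: 43 × 3 = 129
Total cost = 1498.
So Dairy2→Supermarket3 carries 11 crates.

11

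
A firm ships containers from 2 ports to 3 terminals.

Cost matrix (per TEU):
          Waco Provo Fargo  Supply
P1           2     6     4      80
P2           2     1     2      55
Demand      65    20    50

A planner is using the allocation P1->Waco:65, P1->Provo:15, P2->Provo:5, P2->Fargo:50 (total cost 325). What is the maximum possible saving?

45

Current plan cost = 65·2 + 15·6 + 5·1 + 50·2 = 325.
Optimal plan:
  P1->Waco: 65 × 2 = 130
  P1->Fargo: 15 × 4 = 60
  P2->Provo: 20 × 1 = 20
  P2->Fargo: 35 × 2 = 70
Optimal cost = 280.
Saving = 325 − 280 = 45.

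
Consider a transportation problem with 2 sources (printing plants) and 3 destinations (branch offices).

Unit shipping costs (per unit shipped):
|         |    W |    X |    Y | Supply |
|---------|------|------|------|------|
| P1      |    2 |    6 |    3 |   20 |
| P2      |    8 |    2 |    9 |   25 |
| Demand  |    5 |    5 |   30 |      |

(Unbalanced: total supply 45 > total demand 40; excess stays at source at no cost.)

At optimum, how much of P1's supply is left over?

An optimal plan:
  P1–W: 5 × 2 = 10
  P1–Y: 15 × 3 = 45
  P2–X: 5 × 2 = 10
  P2–Y: 15 × 9 = 135
Total cost = 200.
P1 ships 20 of its 20, leaving 0.

0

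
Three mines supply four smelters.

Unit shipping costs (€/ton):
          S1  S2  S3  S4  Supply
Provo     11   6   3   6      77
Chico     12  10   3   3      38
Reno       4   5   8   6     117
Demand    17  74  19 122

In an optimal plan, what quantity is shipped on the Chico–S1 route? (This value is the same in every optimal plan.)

0

Optimal shipments:
  Provo→S3: 19 × €3 = €57
  Provo→S4: 58 × €6 = €348
  Chico→S4: 38 × €3 = €114
  Reno→S1: 17 × €4 = €68
  Reno→S2: 74 × €5 = €370
  Reno→S4: 26 × €6 = €156
Total cost = €1113.
The route Chico→S1 is not used.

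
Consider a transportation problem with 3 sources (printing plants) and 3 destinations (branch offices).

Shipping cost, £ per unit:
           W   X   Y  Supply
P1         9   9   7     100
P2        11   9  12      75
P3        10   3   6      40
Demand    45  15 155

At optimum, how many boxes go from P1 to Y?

The minimum-cost plan:
  P1–Y: 100 boxes
  P2–W: 45 boxes
  P2–Y: 30 boxes
  P3–X: 15 boxes
  P3–Y: 25 boxes
Total cost = £1750.
So P1→Y carries 100 boxes.

100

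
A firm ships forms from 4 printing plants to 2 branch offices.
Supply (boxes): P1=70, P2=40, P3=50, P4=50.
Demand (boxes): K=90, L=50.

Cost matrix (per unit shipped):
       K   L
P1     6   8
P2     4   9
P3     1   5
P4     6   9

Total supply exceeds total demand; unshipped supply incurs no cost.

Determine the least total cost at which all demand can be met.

610

An optimal shipping plan:
  P1 to L: 50 × 8 = 400
  P2 to K: 40 × 4 = 160
  P3 to K: 50 × 1 = 50
Total = 400 + 160 + 50 = 610.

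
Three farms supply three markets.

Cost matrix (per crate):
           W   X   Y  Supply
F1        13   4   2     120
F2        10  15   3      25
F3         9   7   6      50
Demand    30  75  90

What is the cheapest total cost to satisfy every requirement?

835

An optimal shipping plan:
  F1 to X: 55 × 4 = 220
  F1 to Y: 65 × 2 = 130
  F2 to Y: 25 × 3 = 75
  F3 to W: 30 × 9 = 270
  F3 to X: 20 × 7 = 140
Total = 220 + 130 + 75 + 270 + 140 = 835.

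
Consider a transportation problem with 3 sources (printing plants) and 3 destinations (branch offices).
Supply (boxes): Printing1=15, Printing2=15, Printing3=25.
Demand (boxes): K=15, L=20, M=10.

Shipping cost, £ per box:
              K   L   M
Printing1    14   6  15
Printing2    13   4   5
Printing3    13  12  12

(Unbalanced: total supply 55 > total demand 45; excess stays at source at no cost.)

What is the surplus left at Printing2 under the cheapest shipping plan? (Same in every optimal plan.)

0

Minimum-cost shipments:
  Printing1->L: 15 × £6 = £90
  Printing2->L: 5 × £4 = £20
  Printing2->M: 10 × £5 = £50
  Printing3->K: 15 × £13 = £195
Total cost = £355.
Printing2 ships 15 of its 15, leaving 0.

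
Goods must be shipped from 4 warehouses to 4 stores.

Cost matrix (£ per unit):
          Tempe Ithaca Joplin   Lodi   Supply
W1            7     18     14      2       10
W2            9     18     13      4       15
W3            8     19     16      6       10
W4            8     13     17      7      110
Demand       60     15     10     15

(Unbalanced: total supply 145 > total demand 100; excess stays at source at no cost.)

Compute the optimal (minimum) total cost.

One minimum-cost allocation:
  W1 to Lodi: 10 × £2 = £20
  W2 to Joplin: 10 × £13 = £130
  W2 to Lodi: 5 × £4 = £20
  W4 to Tempe: 60 × £8 = £480
  W4 to Ithaca: 15 × £13 = £195
Total = 20 + 130 + 20 + 480 + 195 = £845.

845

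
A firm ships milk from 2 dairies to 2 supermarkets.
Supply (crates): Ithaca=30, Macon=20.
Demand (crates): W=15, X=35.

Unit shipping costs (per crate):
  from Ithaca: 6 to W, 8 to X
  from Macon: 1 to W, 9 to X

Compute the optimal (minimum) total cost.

300

An optimal shipping plan:
  Ithaca–X: 30 × 8 = 240
  Macon–W: 15 × 1 = 15
  Macon–X: 5 × 9 = 45
Total = 240 + 15 + 45 = 300.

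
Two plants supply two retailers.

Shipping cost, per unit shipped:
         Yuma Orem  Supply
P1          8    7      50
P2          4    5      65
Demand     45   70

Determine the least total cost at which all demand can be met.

630

An optimal shipping plan:
  P1->Orem: 50 × 7 = 350
  P2->Yuma: 45 × 4 = 180
  P2->Orem: 20 × 5 = 100
Total = 350 + 180 + 100 = 630.
(Supply check: P1 ships 50; P2 ships 65.)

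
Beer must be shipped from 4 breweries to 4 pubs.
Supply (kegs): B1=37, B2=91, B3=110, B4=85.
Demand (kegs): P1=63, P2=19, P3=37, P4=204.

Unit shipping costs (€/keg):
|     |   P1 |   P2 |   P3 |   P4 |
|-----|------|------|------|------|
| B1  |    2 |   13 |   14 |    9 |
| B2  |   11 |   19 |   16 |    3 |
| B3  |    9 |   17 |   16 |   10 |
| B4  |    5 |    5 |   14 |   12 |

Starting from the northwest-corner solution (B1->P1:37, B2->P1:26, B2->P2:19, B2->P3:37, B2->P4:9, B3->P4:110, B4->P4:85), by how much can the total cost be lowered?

Current plan cost = 37·2 + 26·11 + 19·19 + 37·16 + 9·3 + 110·10 + 85·12 = €3460.
Optimal plan:
  B1→P1: 34 × €2 = €68
  B1→P4: 3 × €9 = €27
  B2→P4: 91 × €3 = €273
  B3→P4: 110 × €10 = €1100
  B4→P1: 29 × €5 = €145
  B4→P2: 19 × €5 = €95
  B4→P3: 37 × €14 = €518
Optimal cost = €2226.
Saving = 3460 − 2226 = €1234.

1234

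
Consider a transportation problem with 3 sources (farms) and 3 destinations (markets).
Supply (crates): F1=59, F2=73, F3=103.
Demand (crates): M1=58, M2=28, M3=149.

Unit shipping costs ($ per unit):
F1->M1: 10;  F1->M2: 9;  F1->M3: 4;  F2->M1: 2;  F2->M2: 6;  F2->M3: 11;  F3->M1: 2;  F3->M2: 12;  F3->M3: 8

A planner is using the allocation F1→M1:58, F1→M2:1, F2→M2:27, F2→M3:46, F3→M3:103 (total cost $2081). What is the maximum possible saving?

841

Current plan cost = 58·10 + 1·9 + 27·6 + 46·11 + 103·8 = $2081.
Optimal plan:
  F1→M3: 59 crates
  F2→M1: 45 crates
  F2→M2: 28 crates
  F3→M1: 13 crates
  F3→M3: 90 crates
Optimal cost = $1240.
Saving = 2081 − 1240 = $841.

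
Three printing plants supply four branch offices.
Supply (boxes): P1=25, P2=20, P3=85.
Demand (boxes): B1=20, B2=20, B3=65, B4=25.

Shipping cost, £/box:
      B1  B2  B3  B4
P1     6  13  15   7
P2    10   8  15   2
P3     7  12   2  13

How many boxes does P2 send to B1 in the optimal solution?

Optimal shipments:
  P1–B1: 20 × £6 = £120
  P1–B4: 5 × £7 = £35
  P2–B4: 20 × £2 = £40
  P3–B2: 20 × £12 = £240
  P3–B3: 65 × £2 = £130
Total cost = £565.
The route P2→B1 is not used.

0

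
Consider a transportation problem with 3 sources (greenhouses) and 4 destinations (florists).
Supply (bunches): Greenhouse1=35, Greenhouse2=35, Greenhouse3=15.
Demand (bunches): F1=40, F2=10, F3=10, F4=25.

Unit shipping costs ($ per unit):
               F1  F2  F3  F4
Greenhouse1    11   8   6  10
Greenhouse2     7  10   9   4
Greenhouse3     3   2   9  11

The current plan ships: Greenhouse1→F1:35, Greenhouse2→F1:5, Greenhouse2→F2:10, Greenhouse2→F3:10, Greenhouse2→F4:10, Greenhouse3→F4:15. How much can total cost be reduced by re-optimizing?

295

Current plan cost = 35·11 + 5·7 + 10·10 + 10·9 + 10·4 + 15·11 = $815.
Optimal plan:
  Greenhouse1 to F1: 15 × $11 = $165
  Greenhouse1 to F2: 10 × $8 = $80
  Greenhouse1 to F3: 10 × $6 = $60
  Greenhouse2 to F1: 10 × $7 = $70
  Greenhouse2 to F4: 25 × $4 = $100
  Greenhouse3 to F1: 15 × $3 = $45
Optimal cost = $520.
Saving = 815 − 520 = $295.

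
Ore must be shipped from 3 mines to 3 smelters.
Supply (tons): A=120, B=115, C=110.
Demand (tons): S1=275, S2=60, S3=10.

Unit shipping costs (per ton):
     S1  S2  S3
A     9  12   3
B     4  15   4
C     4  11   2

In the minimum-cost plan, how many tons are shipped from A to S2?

60

Solving gives:
  A→S1: 50 × 9 = 450
  A→S2: 60 × 12 = 720
  A→S3: 10 × 3 = 30
  B→S1: 115 × 4 = 460
  C→S1: 110 × 4 = 440
Total cost = 2100.
So A→S2 carries 60 tons.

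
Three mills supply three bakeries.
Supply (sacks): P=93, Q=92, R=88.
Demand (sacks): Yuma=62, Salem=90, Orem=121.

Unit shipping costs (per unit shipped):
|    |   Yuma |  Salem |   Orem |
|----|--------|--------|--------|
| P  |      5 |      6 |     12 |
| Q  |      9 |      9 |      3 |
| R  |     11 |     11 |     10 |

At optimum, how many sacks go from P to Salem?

31

The minimum-cost plan:
  P to Yuma: 62 × 5 = 310
  P to Salem: 31 × 6 = 186
  Q to Orem: 92 × 3 = 276
  R to Salem: 59 × 11 = 649
  R to Orem: 29 × 10 = 290
Total cost = 1711.
So P→Salem carries 31 sacks.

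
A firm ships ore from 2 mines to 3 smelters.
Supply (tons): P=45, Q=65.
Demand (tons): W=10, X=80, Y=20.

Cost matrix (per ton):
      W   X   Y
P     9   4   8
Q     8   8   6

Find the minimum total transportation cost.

660

Optimal allocation:
  P->X: 45 × 4 = 180
  Q->W: 10 × 8 = 80
  Q->X: 35 × 8 = 280
  Q->Y: 20 × 6 = 120
Total = 180 + 80 + 280 + 120 = 660.
(Supply check: P ships 45; Q ships 65.)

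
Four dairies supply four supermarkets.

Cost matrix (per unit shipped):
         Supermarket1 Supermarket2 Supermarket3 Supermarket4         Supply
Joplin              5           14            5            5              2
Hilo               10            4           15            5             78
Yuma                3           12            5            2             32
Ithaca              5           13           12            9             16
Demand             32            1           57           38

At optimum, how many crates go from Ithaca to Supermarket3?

0

Optimal shipments:
  Joplin→Supermarket3: 2 crates
  Hilo→Supermarket1: 16 crates
  Hilo→Supermarket2: 1 crates
  Hilo→Supermarket3: 23 crates
  Hilo→Supermarket4: 38 crates
  Yuma→Supermarket3: 32 crates
  Ithaca→Supermarket1: 16 crates
Total cost = 949.
The route Ithaca→Supermarket3 is not used.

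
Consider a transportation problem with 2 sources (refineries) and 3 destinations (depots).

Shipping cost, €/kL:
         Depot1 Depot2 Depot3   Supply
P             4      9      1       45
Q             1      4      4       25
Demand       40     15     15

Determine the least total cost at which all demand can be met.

205

Optimal allocation:
  P to Depot1: 30 × €4 = €120
  P to Depot3: 15 × €1 = €15
  Q to Depot1: 10 × €1 = €10
  Q to Depot2: 15 × €4 = €60
Total = 120 + 15 + 10 + 60 = €205.
(Supply check: P ships 45; Q ships 25.)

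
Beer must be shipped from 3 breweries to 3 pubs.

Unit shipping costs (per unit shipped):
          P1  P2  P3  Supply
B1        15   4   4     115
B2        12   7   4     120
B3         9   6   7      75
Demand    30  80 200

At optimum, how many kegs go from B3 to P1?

30

The minimum-cost plan:
  B1–P2: 35 × 4 = 140
  B1–P3: 80 × 4 = 320
  B2–P3: 120 × 4 = 480
  B3–P1: 30 × 9 = 270
  B3–P2: 45 × 6 = 270
Total cost = 1480.
So B3→P1 carries 30 kegs.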